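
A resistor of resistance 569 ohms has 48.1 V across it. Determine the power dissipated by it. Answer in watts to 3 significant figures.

V and R are stated; P = V²/R avoids computing the current.
P = (48.1 V)² / 569 Ω = 4.066 W

4.07 W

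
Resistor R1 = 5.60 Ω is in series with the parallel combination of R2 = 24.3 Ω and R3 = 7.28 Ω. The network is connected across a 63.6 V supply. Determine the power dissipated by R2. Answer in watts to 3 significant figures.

41.6 W

First combine the parallel branches into one equivalent R_p, then R1 + R_p is a series pair.
R_p = (24.3×7.28)/(24.3+7.28) = 5.602 Ω
R_total = 5.60 + 5.602 = 11.20 Ω
I = V / R_total = 63.6 / 11.20 = 5.678 A
Voltage across the parallel pair: V_p = I × R_p = 5.678 × 5.602 = 31.81 V
R2 is across V_p, so use P = V²/R for that branch.
P_R2 = (31.81)² / 24.3 = 41.63 W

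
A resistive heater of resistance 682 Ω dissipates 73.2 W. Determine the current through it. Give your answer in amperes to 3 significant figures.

0.328 A

The two known quantities fix the third via I = √(P / R).
I = √(73.2 / 682) = 0.3276 A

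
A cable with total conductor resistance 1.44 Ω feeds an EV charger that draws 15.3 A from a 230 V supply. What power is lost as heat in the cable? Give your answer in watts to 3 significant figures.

Only the current and the line resistance are needed for the I²R loss.
The cable carries the full 15.3 A.
P_line = I² R_line = (15.30)² × 1.44 = 337.1 W

337 W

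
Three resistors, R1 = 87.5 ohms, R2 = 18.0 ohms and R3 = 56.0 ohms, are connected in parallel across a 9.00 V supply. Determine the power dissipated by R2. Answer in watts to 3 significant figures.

Each parallel branch sees the full supply voltage, so P = V²/R applies directly to the target branch.
P_R2 = V² / R2 = (9.00)² / 18.0 Ω = 4.500 W

4.50 W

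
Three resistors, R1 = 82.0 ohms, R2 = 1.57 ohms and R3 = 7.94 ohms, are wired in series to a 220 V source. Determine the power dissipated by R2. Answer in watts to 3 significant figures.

9.07 W

Since the resistors are in series they all carry the loop current I = V/R_total; the power in any one is I²R.
R_total = 82.0 + 1.57 + 7.94 = 91.51 Ω
I = V / R_total = 220 / 91.51 = 2.404 A
P_R2 = I² × R2 = (2.404)² × 1.57 = 9.074 W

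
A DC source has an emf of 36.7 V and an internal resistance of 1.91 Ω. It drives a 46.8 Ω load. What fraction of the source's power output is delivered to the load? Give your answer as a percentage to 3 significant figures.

η = P_load/(P_load+P_int) = I²R/(I²R+I²r) = R/(R+r) — the I² cancels for series elements.
η = R / (R + r) = 46.8 / (46.8 + 1.91) = 0.9608

96.1 %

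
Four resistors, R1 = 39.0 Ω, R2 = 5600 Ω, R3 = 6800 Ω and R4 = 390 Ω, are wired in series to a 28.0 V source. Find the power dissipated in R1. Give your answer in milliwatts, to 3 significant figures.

0.186 mW

The current is common to all series resistors; compute it, then apply P = I²R for the target.
R_total = 39.0 + 5600 + 6800 + 390 = 12830 Ω
I = V / R_total = 28.0 / 12830 = 0.002183 A
P_R1 = I² × R1 = (0.002183)² × 39.0 = 0.0001858 W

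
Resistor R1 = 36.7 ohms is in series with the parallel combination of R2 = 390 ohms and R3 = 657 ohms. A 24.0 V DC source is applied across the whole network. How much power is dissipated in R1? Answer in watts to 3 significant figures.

0.267 W

Reduce the parallel pair to R_p first; the network is then a simple series string.
R_p = (390×657)/(390+657) = 244.7 Ω
R_total = 36.7 + 244.7 = 281.4 Ω
I = V / R_total = 24.0 / 281.4 = 0.08528 A
The full supply current passes through R1: P = I²R.
P_R1 = (0.08528)² × 36.7 = 0.2669 W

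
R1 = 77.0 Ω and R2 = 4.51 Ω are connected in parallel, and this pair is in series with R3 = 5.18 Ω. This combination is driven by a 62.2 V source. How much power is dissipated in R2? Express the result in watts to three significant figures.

175 W

First find R_p for the parallel pair, then treat R_p + R3 as a series loop.
R_p = (77.0×4.51)/(77.0+4.51) = 4.260 Ω
R_total = R_p + 5.18 = 4.260 + 5.18 = 9.440 Ω
I = V / R_total = 62.2 / 9.440 = 6.589 A
Voltage across the parallel pair: V_p = I × R_p = 6.589 × 4.260 = 28.07 V
Use P = V²/R for R2 with V = V_p.
P_R2 = (28.07)² / 4.51 = 174.7 W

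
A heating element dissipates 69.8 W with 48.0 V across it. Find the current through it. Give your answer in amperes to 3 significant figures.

1.45 A

From P = V I = I²R = V²/R, with the two given quantities we get I = P / V.
I = 69.8 / 48.0 = 1.454 A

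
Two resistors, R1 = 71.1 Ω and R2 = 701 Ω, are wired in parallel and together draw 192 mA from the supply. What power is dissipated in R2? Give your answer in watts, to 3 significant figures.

The branches share the same voltage, but only the total current is given — find V from the equivalent resistance first.
1/R_eq = 1/71.1 + 1/701 ⇒ R_eq = 64.55 Ω
V = I_total × R_eq = 0.1920 × 64.55 = 12.39 V
P_R2 = V² / R2 = (12.39)² / 701 = 0.2191 W

0.219 W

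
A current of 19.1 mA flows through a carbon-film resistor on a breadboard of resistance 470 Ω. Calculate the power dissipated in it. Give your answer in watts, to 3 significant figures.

0.171 W

With I and R stated, P = I²R applies in one step.
P = (0.01910 A)² × 470 Ω = 0.1715 W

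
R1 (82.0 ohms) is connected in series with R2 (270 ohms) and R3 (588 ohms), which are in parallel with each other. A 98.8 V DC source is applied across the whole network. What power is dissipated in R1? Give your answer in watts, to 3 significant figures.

11.2 W

Collapse R2‖R3 to a single equivalent, reducing the network to two series elements.
R_p = (270×588)/(270+588) = 185.0 Ω
R_total = 82.0 + 185.0 = 267.0 Ω
I = V / R_total = 98.8 / 267.0 = 0.3700 A
R1 is in the main series path, so its power is I²R1.
P_R1 = (0.3700)² × 82.0 = 11.23 W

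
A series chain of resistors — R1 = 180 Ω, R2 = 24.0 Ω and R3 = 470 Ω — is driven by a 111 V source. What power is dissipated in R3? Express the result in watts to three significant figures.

12.7 W

In a series string the same current flows through every resistor — find that current, then P = I²R for the one we want.
R_total = 180 + 24.0 + 470 = 674.0 Ω
I = V / R_total = 111 / 674.0 = 0.1647 A
P_R3 = I² × R3 = (0.1647)² × 470 = 12.75 W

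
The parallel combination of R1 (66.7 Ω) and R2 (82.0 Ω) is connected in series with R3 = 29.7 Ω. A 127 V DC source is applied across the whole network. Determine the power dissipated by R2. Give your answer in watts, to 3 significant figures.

Combine R1 and R2 into their parallel equivalent first, reducing the network to two series resistors.
R_p = (66.7×82.0)/(66.7+82.0) = 36.78 Ω
R_total = R_p + 29.7 = 36.78 + 29.7 = 66.48 Ω
I = V / R_total = 127 / 66.48 = 1.910 A
Voltage across the parallel pair: V_p = I × R_p = 1.910 × 36.78 = 70.26 V
R2 sits across V_p; its power is V_p²/R.
P_R2 = (70.26)² / 82.0 = 60.21 W

60.2 W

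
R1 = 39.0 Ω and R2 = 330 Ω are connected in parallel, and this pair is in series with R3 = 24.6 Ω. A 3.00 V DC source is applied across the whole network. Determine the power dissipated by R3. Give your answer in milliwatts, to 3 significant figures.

Reduce the parallel combination to a single R_p; the circuit then becomes R_p in series with the remaining resistor.
R_p = (39.0×330)/(39.0+330) = 34.88 Ω
R_total = R_p + 24.6 = 34.88 + 24.6 = 59.48 Ω
I = V / R_total = 3.00 / 59.48 = 0.05044 A
R3 carries the full series current, so P = I²R.
P_R3 = (0.05044)² × 24.6 = 0.06258 W

62.6 mW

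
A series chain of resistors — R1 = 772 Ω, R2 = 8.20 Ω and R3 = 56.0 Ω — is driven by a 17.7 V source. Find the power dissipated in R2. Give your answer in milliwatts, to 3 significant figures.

Every series element carries the same I. Get I from the total resistance, then P = I² × R2.
R_total = 772 + 8.20 + 56.0 = 836.2 Ω
I = V / R_total = 17.7 / 836.2 = 0.02117 A
P_R2 = I² × R2 = (0.02117)² × 8.20 = 0.003674 W

3.67 mW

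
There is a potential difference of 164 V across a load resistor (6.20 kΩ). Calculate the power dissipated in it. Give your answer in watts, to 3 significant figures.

4.34 W

With V across and R both known, P = V²/R gives the dissipation directly.
P = (164 V)² / 6200 Ω = 4.338 W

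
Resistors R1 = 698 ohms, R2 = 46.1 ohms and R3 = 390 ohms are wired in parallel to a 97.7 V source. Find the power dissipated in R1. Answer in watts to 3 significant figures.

The supply voltage appears across each parallel branch — just use P = V²/R1.
P_R1 = V² / R1 = (97.7)² / 698 Ω = 13.68 W

13.7 W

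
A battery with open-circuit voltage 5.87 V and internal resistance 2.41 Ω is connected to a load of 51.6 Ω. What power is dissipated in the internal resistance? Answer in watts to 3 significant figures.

The internal resistance carries the same current as the load; P_int = I²r.
I = ε / (r + R) = 5.87 / (2.41 + 51.6) = 0.1087 A
P_int = I² r = (0.1087)² × 2.41 = 0.02847 W

0.0285 W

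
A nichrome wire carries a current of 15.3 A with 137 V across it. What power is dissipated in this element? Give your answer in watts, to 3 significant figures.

2100 W

Both the voltage across and the current through the element are known, so P = V I applies directly.
P = 137 V × 15.30 A = 2096 W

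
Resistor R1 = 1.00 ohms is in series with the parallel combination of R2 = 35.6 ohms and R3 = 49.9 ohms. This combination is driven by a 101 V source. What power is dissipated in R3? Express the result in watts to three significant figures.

Collapse R2‖R3 to a single equivalent, reducing the network to two series elements.
R_p = (35.6×49.9)/(35.6+49.9) = 20.78 Ω
R_total = 1.00 + 20.78 = 21.78 Ω
I = V / R_total = 101 / 21.78 = 4.638 A
Voltage across the parallel pair: V_p = I × R_p = 4.638 × 20.78 = 96.36 V
With V_p across R3, its power is V_p²/R3.
P_R3 = (96.36)² / 49.9 = 186.1 W

186 W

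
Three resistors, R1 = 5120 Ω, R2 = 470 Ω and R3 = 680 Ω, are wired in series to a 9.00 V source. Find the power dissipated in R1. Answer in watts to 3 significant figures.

Every series element carries the same I. Get I from the total resistance, then P = I² × R1.
R_total = 5120 + 470 + 680 = 6270 Ω
I = V / R_total = 9.00 / 6270 = 0.001435 A
P_R1 = I² × R1 = (0.001435)² × 5120 = 0.01055 W

0.0105 W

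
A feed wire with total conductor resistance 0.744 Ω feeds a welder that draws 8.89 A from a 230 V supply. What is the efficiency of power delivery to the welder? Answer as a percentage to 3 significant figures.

97.1 %

The feed wire carries the full 8.89 A.
P_line = I² R_line = (8.890)² × 0.744 = 58.80 W
P_source = V I = 230 × 8.890 = 2045 W; P_load = 1986 W
η = P_load / P_source = 1986 / 2045 = 0.9712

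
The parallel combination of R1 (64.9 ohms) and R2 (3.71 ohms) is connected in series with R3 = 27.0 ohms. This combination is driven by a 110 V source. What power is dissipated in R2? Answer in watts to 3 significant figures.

43.2 W

Combine R1 and R2 into their parallel equivalent first, reducing the network to two series resistors.
R_p = (64.9×3.71)/(64.9+3.71) = 3.509 Ω
R_total = R_p + 27.0 = 3.509 + 27.0 = 30.51 Ω
I = V / R_total = 110 / 30.51 = 3.605 A
Voltage across the parallel pair: V_p = I × R_p = 3.605 × 3.509 = 12.65 V
R2 has V_p across it, so P = V_p²/R2.
P_R2 = (12.65)² / 3.71 = 43.15 W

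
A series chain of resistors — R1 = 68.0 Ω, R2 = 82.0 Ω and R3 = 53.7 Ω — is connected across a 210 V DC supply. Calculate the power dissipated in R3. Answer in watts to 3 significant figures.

Since the resistors are in series they all carry the loop current I = V/R_total; the power in any one is I²R.
R_total = 68.0 + 82.0 + 53.7 = 203.7 Ω
I = V / R_total = 210 / 203.7 = 1.031 A
P_R3 = I² × R3 = (1.031)² × 53.7 = 57.07 W

57.1 W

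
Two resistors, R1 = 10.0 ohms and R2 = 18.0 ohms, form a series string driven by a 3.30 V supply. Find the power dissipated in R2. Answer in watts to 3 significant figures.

0.250 W

Series elements share the same current, so find I first, then use P = I²R.
R_total = 10.0 + 18.0 = 28.00 Ω
I = V / R_total = 3.30 / 28.00 = 0.1179 A
P_R2 = I² × R2 = (0.1179)² × 18.0 = 0.2500 W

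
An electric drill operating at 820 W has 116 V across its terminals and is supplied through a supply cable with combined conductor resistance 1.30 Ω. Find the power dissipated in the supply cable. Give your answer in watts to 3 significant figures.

65.0 W

The supply cable is a series resistance carrying the load current; its dissipation is I²R_line.
I = P / V = 820 / 116 = 7.069 A through the supply cable.
P_line = I² R_line = (7.069)² × 1.30 = 64.96 W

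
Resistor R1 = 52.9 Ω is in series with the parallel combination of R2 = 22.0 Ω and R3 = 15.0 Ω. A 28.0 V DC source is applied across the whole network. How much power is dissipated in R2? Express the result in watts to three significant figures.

0.742 W

Collapse R2‖R3 to a single equivalent, reducing the network to two series elements.
R_p = (22.0×15.0)/(22.0+15.0) = 8.919 Ω
R_total = 52.9 + 8.919 = 61.82 Ω
I = V / R_total = 28.0 / 61.82 = 0.4529 A
Voltage across the parallel pair: V_p = I × R_p = 0.4529 × 8.919 = 4.040 V
R2 is across V_p, so use P = V²/R for that branch.
P_R2 = (4.040)² / 22.0 = 0.7418 W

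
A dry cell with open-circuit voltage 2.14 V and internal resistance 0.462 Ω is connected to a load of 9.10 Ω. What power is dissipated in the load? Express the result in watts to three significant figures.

The internal resistance and the load are in series, so the same I flows through both; get I from ε/(r+R), then I²R for the load.
I = ε / (r + R) = 2.14 / (0.462 + 9.10) = 0.2238 A
P_load = I² R = (0.2238)² × 9.10 = 0.4558 W

0.456 W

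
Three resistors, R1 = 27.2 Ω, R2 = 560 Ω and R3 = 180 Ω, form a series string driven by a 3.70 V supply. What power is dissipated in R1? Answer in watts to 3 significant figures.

Every series element carries the same I. Get I from the total resistance, then P = I² × R1.
R_total = 27.2 + 560 + 180 = 767.2 Ω
I = V / R_total = 3.70 / 767.2 = 0.004823 A
P_R1 = I² × R1 = (0.004823)² × 27.2 = 0.0006326 W

0.000633 W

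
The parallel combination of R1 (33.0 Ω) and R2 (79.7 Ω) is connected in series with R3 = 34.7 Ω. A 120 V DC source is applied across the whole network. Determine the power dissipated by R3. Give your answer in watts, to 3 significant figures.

Combine R1 and R2 into their parallel equivalent first, reducing the network to two series resistors.
R_p = (33.0×79.7)/(33.0+79.7) = 23.34 Ω
R_total = R_p + 34.7 = 23.34 + 34.7 = 58.04 Ω
I = V / R_total = 120 / 58.04 = 2.068 A
R3 is the series element, so its power is I²R.
P_R3 = (2.068)² × 34.7 = 148.3 W

148 W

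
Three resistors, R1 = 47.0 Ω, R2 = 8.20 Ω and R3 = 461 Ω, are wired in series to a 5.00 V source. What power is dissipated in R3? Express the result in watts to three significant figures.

In a series string the same current flows through every resistor — find that current, then P = I²R for the one we want.
R_total = 47.0 + 8.20 + 461 = 516.2 Ω
I = V / R_total = 5.00 / 516.2 = 0.009686 A
P_R3 = I² × R3 = (0.009686)² × 461 = 0.04325 W

0.0433 W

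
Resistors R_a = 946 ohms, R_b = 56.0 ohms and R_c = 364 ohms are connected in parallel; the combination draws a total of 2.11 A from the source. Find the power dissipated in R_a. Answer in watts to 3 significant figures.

The branches share the same voltage, but only the total current is given — find V from the equivalent resistance first.
1/R_eq = 1/946 + 1/56.0 + 1/364 ⇒ R_eq = 46.16 Ω
V = I_total × R_eq = 2.110 × 46.16 = 97.41 V
P_R_a = V² / R_a = (97.41)² / 946 = 10.03 W

10.0 W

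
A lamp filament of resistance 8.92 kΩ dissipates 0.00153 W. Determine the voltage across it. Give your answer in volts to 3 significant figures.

3.69 V

The two known quantities fix the third via V = √(P R).
V = √(0.00153 × 8920) = 3.694 V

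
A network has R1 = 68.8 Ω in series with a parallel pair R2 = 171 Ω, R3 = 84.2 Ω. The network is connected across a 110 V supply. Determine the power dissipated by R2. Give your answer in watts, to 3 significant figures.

Reduce the parallel pair to R_p first; the network is then a simple series string.
R_p = (171×84.2)/(171+84.2) = 56.42 Ω
R_total = 68.8 + 56.42 = 125.2 Ω
I = V / R_total = 110 / 125.2 = 0.8785 A
Voltage across the parallel pair: V_p = I × R_p = 0.8785 × 56.42 = 49.56 V
R2 is across V_p, so use P = V²/R for that branch.
P_R2 = (49.56)² / 171 = 14.36 W

14.4 W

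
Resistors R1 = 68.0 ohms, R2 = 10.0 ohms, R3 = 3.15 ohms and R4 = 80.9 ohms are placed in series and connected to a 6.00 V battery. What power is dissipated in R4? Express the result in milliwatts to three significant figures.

111 mW

Series elements share the same current, so find I first, then use P = I²R.
R_total = 68.0 + 10.0 + 3.15 + 80.9 = 162.1 Ω
I = V / R_total = 6.00 / 162.1 = 0.03703 A
P_R4 = I² × R4 = (0.03703)² × 80.9 = 0.1109 W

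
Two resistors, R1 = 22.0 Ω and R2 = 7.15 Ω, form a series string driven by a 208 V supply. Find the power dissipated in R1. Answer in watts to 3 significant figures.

1120 W

Since the resistors are in series they all carry the loop current I = V/R_total; the power in any one is I²R.
R_total = 22.0 + 7.15 = 29.15 Ω
I = V / R_total = 208 / 29.15 = 7.136 A
P_R1 = I² × R1 = (7.136)² × 22.0 = 1120 W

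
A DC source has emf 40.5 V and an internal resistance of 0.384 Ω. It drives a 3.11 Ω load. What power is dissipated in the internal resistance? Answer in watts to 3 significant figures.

Internal loss is I²r, with I set by the total series resistance r+R.
I = ε / (r + R) = 40.5 / (0.384 + 3.11) = 11.59 A
P_int = I² r = (11.59)² × 0.384 = 51.59 W

51.6 W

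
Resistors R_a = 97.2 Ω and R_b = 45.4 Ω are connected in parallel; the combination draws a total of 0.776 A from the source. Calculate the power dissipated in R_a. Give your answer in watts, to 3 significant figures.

We need the common branch voltage; get it from I_total × R_eq, then P = V²/R for the branch.
1/R_eq = 1/97.2 + 1/45.4 ⇒ R_eq = 30.95 Ω
V = I_total × R_eq = 0.7760 × 30.95 = 24.01 V
P_R_a = V² / R_a = (24.01)² / 97.2 = 5.933 W

5.93 W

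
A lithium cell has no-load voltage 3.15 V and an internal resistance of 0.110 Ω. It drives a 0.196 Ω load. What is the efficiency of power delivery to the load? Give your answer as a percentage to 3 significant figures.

η = P_load/(P_load+P_int) = I²R/(I²R+I²r) = R/(R+r) — the I² cancels for series elements.
η = R / (R + r) = 0.196 / (0.196 + 0.110) = 0.6405

64.1 %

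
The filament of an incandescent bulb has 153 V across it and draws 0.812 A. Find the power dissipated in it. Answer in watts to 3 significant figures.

124 W

V and I are known directly — P = V I, no intermediate step needed.
P = 153 V × 0.8120 A = 124.2 W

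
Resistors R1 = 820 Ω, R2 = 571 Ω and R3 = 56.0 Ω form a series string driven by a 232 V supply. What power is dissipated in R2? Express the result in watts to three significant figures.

Since the resistors are in series they all carry the loop current I = V/R_total; the power in any one is I²R.
R_total = 820 + 571 + 56.0 = 1447 Ω
I = V / R_total = 232 / 1447 = 0.1603 A
P_R2 = I² × R2 = (0.1603)² × 571 = 14.68 W

14.7 W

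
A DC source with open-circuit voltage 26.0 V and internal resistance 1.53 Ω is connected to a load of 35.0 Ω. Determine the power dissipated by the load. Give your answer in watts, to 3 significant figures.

17.7 W

With r and R in series, I = ε/(r+R); the load dissipates I²R.
I = ε / (r + R) = 26.0 / (1.53 + 35.0) = 0.7117 A
P_load = I² R = (0.7117)² × 35.0 = 17.73 W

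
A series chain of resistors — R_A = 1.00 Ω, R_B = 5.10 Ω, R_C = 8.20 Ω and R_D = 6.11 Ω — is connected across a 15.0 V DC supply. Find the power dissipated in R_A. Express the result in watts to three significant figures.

The current is common to all series resistors; compute it, then apply P = I²R for the target.
R_total = 1.00 + 5.10 + 8.20 + 6.11 = 20.41 Ω
I = V / R_total = 15.0 / 20.41 = 0.7349 A
P_R_A = I² × R_A = (0.7349)² × 1.00 = 0.5401 W

0.540 W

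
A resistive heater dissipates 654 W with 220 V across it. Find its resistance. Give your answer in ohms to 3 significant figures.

74.0 Ω

From P = V I = I²R = V²/R, with the two given quantities we get R = V² / P.
R = (220)² / 654 = 74.01 Ω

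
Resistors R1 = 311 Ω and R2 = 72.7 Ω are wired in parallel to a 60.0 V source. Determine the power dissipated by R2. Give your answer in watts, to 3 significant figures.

Parallel branches share the same voltage; P = V²/R gives the branch power in one step.
P_R2 = V² / R2 = (60.0)² / 72.7 Ω = 49.52 W

49.5 W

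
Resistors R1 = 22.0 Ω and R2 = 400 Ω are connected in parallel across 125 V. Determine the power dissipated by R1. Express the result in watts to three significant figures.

710 W

Every branch has 125 V across it, so for R1 the power is simply V²/R.
P_R1 = V² / R1 = (125)² / 22.0 Ω = 710.2 W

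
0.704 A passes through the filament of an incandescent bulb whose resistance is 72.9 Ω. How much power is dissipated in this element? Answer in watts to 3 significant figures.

36.1 W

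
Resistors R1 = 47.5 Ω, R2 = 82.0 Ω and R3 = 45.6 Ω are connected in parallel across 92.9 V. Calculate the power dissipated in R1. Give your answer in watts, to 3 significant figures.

182 W

R1 sits directly across the source, so P = V²/R with V = 92.9 V.
P_R1 = V² / R1 = (92.9)² / 47.5 Ω = 181.7 W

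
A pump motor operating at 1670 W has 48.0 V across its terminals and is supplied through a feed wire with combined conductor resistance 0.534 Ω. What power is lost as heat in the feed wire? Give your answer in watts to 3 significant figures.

Only the current and the line resistance are needed for the I²R loss.
I = P / V = 1670 / 48.0 = 34.79 A through the feed wire.
P_line = I² R_line = (34.79)² × 0.534 = 646.4 W

646 W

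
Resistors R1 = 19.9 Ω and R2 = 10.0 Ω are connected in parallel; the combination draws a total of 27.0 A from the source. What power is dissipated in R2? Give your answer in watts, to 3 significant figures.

The branches share the same voltage, but only the total current is given — find V from the equivalent resistance first.
1/R_eq = 1/19.9 + 1/10.0 ⇒ R_eq = 6.656 Ω
V = I_total × R_eq = 27.00 × 6.656 = 179.7 V
P_R2 = V² / R2 = (179.7)² / 10.0 = 3229 W

3230 W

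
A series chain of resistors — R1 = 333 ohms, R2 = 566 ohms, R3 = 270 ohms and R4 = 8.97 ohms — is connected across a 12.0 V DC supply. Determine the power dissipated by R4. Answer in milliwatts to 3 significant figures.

Series elements share the same current, so find I first, then use P = I²R.
R_total = 333 + 566 + 270 + 8.97 = 1178 Ω
I = V / R_total = 12.0 / 1178 = 0.01019 A
P_R4 = I² × R4 = (0.01019)² × 8.97 = 0.0009309 W

0.931 mW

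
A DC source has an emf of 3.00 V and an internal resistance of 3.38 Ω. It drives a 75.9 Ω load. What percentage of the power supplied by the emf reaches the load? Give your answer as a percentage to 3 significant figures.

95.7 %

The source delivers εI, of which I²R reaches the load and I²r is lost; since I is common, η = R/(R+r).
η = R / (R + r) = 75.9 / (75.9 + 3.38) = 0.9574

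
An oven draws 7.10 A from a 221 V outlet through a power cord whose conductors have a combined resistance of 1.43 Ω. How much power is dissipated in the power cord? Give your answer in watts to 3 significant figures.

72.1 W

Only the current and the line resistance are needed for the I²R loss.
The power cord carries the full 7.10 A.
P_line = I² R_line = (7.100)² × 1.43 = 72.09 W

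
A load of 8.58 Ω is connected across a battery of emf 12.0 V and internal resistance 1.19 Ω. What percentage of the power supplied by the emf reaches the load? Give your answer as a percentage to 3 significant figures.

Both r and R carry the same current, so the power split is just the resistance split: η = R/(R+r).
η = R / (R + r) = 8.58 / (8.58 + 1.19) = 0.8782

87.8 %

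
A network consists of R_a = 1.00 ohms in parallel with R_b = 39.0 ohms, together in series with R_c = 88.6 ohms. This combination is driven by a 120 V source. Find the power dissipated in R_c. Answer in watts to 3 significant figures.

159 W

First find R_p for the parallel pair, then treat R_p + R_c as a series loop.
R_p = (1.00×39.0)/(1.00+39.0) = 0.9750 Ω
R_total = R_p + 88.6 = 0.9750 + 88.6 = 89.57 Ω
I = V / R_total = 120 / 89.57 = 1.340 A
R_c carries the full series current, so P = I²R.
P_R_c = (1.340)² × 88.6 = 159.0 W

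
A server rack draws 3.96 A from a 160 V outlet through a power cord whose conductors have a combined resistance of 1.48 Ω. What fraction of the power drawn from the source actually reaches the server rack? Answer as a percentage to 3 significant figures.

The power cord carries the full 3.96 A.
P_line = I² R_line = (3.960)² × 1.48 = 23.21 W
P_source = V I = 160 × 3.960 = 633.6 W; P_load = 610.4 W
η = P_load / P_source = 610.4 / 633.6 = 0.9634

96.3 %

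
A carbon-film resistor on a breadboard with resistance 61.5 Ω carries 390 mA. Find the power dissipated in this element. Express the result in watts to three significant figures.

9.35 W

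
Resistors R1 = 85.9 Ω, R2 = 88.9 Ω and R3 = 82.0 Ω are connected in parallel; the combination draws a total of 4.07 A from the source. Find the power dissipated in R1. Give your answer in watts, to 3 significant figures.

The branches share the same voltage, but only the total current is given — find V from the equivalent resistance first.
1/R_eq = 1/85.9 + 1/88.9 + 1/82.0 ⇒ R_eq = 28.50 Ω
V = I_total × R_eq = 4.070 × 28.50 = 116.0 V
P_R1 = V² / R1 = (116.0)² / 85.9 = 156.7 W

157 W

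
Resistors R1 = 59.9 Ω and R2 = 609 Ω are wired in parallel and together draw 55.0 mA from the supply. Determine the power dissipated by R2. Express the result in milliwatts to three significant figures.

14.8 mW

We need the common branch voltage; get it from I_total × R_eq, then P = V²/R for the branch.
1/R_eq = 1/59.9 + 1/609 ⇒ R_eq = 54.54 Ω
V = I_total × R_eq = 0.05500 × 54.54 = 2.999 V
P_R2 = V² / R2 = (2.999)² / 609 = 0.01477 W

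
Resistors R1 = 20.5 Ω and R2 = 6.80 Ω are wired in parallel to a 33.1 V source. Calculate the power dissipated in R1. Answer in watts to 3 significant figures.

53.4 W

Parallel branches share the same voltage; P = V²/R gives the branch power in one step.
P_R1 = V² / R1 = (33.1)² / 20.5 Ω = 53.44 W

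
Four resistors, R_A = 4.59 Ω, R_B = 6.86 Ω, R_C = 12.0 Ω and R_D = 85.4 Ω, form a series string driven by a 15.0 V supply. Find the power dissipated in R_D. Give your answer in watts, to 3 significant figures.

1.62 W

Every series element carries the same I. Get I from the total resistance, then P = I² × R_D.
R_total = 4.59 + 6.86 + 12.0 + 85.4 = 108.9 Ω
I = V / R_total = 15.0 / 108.9 = 0.1378 A
P_R_D = I² × R_D = (0.1378)² × 85.4 = 1.622 W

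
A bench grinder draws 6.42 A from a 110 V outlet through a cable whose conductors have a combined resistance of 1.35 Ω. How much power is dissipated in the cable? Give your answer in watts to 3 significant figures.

Only the current and the line resistance are needed for the I²R loss.
The cable carries the full 6.42 A.
P_line = I² R_line = (6.420)² × 1.35 = 55.64 W

55.6 W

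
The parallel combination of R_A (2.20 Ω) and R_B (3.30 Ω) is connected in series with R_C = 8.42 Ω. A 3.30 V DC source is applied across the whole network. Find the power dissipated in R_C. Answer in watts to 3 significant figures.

0.967 W

Combine R_A and R_B into their parallel equivalent first, reducing the network to two series resistors.
R_p = (2.20×3.30)/(2.20+3.30) = 1.320 Ω
R_total = R_p + 8.42 = 1.320 + 8.42 = 9.740 Ω
I = V / R_total = 3.30 / 9.740 = 0.3388 A
R_C is the series element, so its power is I²R.
P_R_C = (0.3388)² × 8.42 = 0.9665 W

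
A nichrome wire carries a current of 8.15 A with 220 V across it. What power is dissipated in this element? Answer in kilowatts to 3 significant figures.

Since both terminal voltage and current are stated, P = V I gives the power in one step.
P = 220 V × 8.150 A = 1793 W

1.79 kW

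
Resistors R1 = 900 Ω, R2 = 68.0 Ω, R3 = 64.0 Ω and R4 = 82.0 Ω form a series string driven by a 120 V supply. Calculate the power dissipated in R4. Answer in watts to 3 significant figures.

0.951 W

Every series element carries the same I. Get I from the total resistance, then P = I² × R4.
R_total = 900 + 68.0 + 64.0 + 82.0 = 1114 Ω
I = V / R_total = 120 / 1114 = 0.1077 A
P_R4 = I² × R4 = (0.1077)² × 82.0 = 0.9515 W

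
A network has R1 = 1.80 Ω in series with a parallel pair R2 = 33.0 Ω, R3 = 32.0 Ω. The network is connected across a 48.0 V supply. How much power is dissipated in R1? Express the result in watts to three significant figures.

Collapse R2‖R3 to a single equivalent, reducing the network to two series elements.
R_p = (33.0×32.0)/(33.0+32.0) = 16.25 Ω
R_total = 1.80 + 16.25 = 18.05 Ω
I = V / R_total = 48.0 / 18.05 = 2.660 A
All the current flows through R1; use P = I²R.
P_R1 = (2.660)² × 1.80 = 12.73 W

12.7 W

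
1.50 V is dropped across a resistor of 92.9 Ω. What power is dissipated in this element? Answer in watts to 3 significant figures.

We know the drop across the element and its resistance — P = V²/R, one step.
P = (1.50 V)² / 92.9 Ω = 0.02422 W

0.0242 W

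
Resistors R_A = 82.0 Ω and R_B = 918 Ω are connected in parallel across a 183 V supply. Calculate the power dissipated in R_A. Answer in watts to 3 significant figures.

408 W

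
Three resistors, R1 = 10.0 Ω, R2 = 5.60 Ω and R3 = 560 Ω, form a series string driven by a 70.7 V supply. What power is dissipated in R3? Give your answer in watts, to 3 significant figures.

Every series element carries the same I. Get I from the total resistance, then P = I² × R3.
R_total = 10.0 + 5.60 + 560 = 575.6 Ω
I = V / R_total = 70.7 / 575.6 = 0.1228 A
P_R3 = I² × R3 = (0.1228)² × 560 = 8.449 W

8.45 W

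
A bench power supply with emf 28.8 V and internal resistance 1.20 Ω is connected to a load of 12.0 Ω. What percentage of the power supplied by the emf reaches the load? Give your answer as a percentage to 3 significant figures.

90.9 %

Efficiency is P_load / P_total. With a series r and R sharing the same I, P = I²R for each, so η = R/(R+r).
η = R / (R + r) = 12.0 / (12.0 + 1.20) = 0.9091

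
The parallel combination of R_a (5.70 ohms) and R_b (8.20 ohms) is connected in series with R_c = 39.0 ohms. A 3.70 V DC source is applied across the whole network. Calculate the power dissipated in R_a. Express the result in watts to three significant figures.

0.0151 W

First find R_p for the parallel pair, then treat R_p + R_c as a series loop.
R_p = (5.70×8.20)/(5.70+8.20) = 3.363 Ω
R_total = R_p + 39.0 = 3.363 + 39.0 = 42.36 Ω
I = V / R_total = 3.70 / 42.36 = 0.08734 A
Voltage across the parallel pair: V_p = I × R_p = 0.08734 × 3.363 = 0.2937 V
R_a has V_p across it, so P = V_p²/R_a.
P_R_a = (0.2937)² / 5.70 = 0.01513 W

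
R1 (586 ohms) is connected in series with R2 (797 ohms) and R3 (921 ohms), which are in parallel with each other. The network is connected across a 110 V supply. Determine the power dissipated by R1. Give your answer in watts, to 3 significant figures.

6.91 W

First combine the parallel branches into one equivalent R_p, then R1 + R_p is a series pair.
R_p = (797×921)/(797+921) = 427.3 Ω
R_total = 586 + 427.3 = 1013 Ω
I = V / R_total = 110 / 1013 = 0.1086 A
All the current flows through R1; use P = I²R.
P_R1 = (0.1086)² × 586 = 6.906 W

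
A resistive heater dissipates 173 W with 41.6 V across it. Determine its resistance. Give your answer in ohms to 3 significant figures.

10.0 Ω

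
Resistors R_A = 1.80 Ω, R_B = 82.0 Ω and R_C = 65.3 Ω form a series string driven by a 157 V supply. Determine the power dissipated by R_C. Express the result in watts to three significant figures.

72.4 W

Since the resistors are in series they all carry the loop current I = V/R_total; the power in any one is I²R.
R_total = 1.80 + 82.0 + 65.3 = 149.1 Ω
I = V / R_total = 157 / 149.1 = 1.053 A
P_R_C = I² × R_C = (1.053)² × 65.3 = 72.40 W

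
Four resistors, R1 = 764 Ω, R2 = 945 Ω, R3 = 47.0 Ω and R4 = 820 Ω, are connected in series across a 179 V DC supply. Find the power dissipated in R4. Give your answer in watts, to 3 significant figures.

Since the resistors are in series they all carry the loop current I = V/R_total; the power in any one is I²R.
R_total = 764 + 945 + 47.0 + 820 = 2576 Ω
I = V / R_total = 179 / 2576 = 0.06949 A
P_R4 = I² × R4 = (0.06949)² × 820 = 3.959 W

3.96 W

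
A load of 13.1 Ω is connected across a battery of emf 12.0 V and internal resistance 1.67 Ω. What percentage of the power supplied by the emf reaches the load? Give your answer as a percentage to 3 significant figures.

88.7 %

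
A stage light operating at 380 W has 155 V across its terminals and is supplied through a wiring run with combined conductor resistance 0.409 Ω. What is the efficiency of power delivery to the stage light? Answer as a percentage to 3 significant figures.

99.4 %

I = P / V = 380 / 155 = 2.452 A through the wiring run.
P_line = I² R_line = (2.452)² × 0.409 = 2.458 W
P_source = P_load + P_line = 380.0 + 2.458 = 382.5 W
η = P_load / P_source = 380.0 / 382.5 = 0.9936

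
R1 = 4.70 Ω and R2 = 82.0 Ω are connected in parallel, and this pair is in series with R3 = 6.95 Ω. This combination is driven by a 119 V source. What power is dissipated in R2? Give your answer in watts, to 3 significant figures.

26.3 W

Combine R1 and R2 into their parallel equivalent first, reducing the network to two series resistors.
R_p = (4.70×82.0)/(4.70+82.0) = 4.445 Ω
R_total = R_p + 6.95 = 4.445 + 6.95 = 11.40 Ω
I = V / R_total = 119 / 11.40 = 10.44 A
Voltage across the parallel pair: V_p = I × R_p = 10.44 × 4.445 = 46.42 V
Use P = V²/R for R2 with V = V_p.
P_R2 = (46.42)² / 82.0 = 26.28 W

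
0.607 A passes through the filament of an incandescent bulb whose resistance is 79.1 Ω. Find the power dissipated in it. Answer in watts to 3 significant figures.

29.1 W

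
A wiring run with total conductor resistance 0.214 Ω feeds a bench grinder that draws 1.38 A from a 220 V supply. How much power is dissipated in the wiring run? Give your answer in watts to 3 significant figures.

Line loss is just I²R for the cable — we know both I and R_line directly.
The wiring run carries the full 1.38 A.
P_line = I² R_line = (1.380)² × 0.214 = 0.4075 W

0.408 W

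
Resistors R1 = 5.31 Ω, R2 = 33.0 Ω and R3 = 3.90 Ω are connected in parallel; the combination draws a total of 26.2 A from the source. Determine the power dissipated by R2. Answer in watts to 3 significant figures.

We need the common branch voltage; get it from I_total × R_eq, then P = V²/R for the branch.
1/R_eq = 1/5.31 + 1/33.0 + 1/3.90 ⇒ R_eq = 2.105 Ω
V = I_total × R_eq = 26.20 × 2.105 = 55.15 V
P_R2 = V² / R2 = (55.15)² / 33.0 = 92.18 W

92.2 W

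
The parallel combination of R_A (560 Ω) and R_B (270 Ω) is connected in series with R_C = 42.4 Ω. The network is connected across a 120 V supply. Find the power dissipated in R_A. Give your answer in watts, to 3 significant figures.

First find R_p for the parallel pair, then treat R_p + R_C as a series loop.
R_p = (560×270)/(560+270) = 182.2 Ω
R_total = R_p + 42.4 = 182.2 + 42.4 = 224.6 Ω
I = V / R_total = 120 / 224.6 = 0.5344 A
Voltage across the parallel pair: V_p = I × R_p = 0.5344 × 182.2 = 97.34 V
Use P = V²/R for R_A with V = V_p.
P_R_A = (97.34)² / 560 = 16.92 W

16.9 W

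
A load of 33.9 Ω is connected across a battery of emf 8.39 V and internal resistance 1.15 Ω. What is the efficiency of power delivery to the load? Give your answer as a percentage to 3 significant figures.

The source delivers εI, of which I²R reaches the load and I²r is lost; since I is common, η = R/(R+r).
η = R / (R + r) = 33.9 / (33.9 + 1.15) = 0.9672

96.7 %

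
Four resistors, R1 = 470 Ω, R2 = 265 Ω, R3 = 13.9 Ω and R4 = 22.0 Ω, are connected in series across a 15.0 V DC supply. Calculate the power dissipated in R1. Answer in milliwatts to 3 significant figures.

178 mW

In a series string the same current flows through every resistor — find that current, then P = I²R for the one we want.
R_total = 470 + 265 + 13.9 + 22.0 = 770.9 Ω
I = V / R_total = 15.0 / 770.9 = 0.01946 A
P_R1 = I² × R1 = (0.01946)² × 470 = 0.1779 W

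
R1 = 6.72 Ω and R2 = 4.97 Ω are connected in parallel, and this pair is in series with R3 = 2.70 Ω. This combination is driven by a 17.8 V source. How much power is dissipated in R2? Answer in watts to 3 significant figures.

16.9 W

First find R_p for the parallel pair, then treat R_p + R3 as a series loop.
R_p = (6.72×4.97)/(6.72+4.97) = 2.857 Ω
R_total = R_p + 2.70 = 2.857 + 2.70 = 5.557 Ω
I = V / R_total = 17.8 / 5.557 = 3.203 A
Voltage across the parallel pair: V_p = I × R_p = 3.203 × 2.857 = 9.151 V
R2 sits across V_p; its power is V_p²/R.
P_R2 = (9.151)² / 4.97 = 16.85 W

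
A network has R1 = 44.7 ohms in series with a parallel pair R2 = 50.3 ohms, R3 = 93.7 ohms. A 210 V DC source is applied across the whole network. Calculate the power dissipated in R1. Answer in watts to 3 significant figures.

329 W

Collapse R2‖R3 to a single equivalent, reducing the network to two series elements.
R_p = (50.3×93.7)/(50.3+93.7) = 32.73 Ω
R_total = 44.7 + 32.73 = 77.43 Ω
I = V / R_total = 210 / 77.43 = 2.712 A
R1 carries the full series current, so P = I²R.
P_R1 = (2.712)² × 44.7 = 328.8 W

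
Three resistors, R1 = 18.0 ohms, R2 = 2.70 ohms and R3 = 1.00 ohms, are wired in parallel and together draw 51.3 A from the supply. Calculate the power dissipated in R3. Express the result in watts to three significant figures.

Parallel branches share V, not I — compute V via R_eq, then use V²/R for the target branch.
1/R_eq = 1/18.0 + 1/2.70 + 1/1.00 ⇒ R_eq = 0.7013 Ω
V = I_total × R_eq = 51.30 × 0.7013 = 35.98 V
P_R3 = V² / R3 = (35.98)² / 1.00 = 1294 W

1290 W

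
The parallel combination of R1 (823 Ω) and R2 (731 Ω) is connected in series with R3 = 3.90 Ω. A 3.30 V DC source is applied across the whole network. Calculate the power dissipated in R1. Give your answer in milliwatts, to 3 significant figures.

13.0 mW

Reduce the parallel combination to a single R_p; the circuit then becomes R_p in series with the remaining resistor.
R_p = (823×731)/(823+731) = 387.1 Ω
R_total = R_p + 3.90 = 387.1 + 3.90 = 391.0 Ω
I = V / R_total = 3.30 / 391.0 = 0.008439 A
Voltage across the parallel pair: V_p = I × R_p = 0.008439 × 387.1 = 3.267 V
Use P = V²/R for R1 with V = V_p.
P_R1 = (3.267)² / 823 = 0.01297 W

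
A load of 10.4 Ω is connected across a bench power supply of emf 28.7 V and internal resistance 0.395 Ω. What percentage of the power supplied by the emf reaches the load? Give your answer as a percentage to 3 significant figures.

The source delivers εI, of which I²R reaches the load and I²r is lost; since I is common, η = R/(R+r).
η = R / (R + r) = 10.4 / (10.4 + 0.395) = 0.9634

96.3 %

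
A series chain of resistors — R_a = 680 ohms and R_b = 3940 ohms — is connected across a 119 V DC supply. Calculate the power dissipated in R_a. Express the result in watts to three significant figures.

0.451 W

Series elements share the same current, so find I first, then use P = I²R.
R_total = 680 + 3940 = 4620 Ω
I = V / R_total = 119 / 4620 = 0.02576 A
P_R_a = I² × R_a = (0.02576)² × 680 = 0.4511 W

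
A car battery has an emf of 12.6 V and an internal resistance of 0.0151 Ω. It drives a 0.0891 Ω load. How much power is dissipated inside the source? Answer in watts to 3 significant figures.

221 W

The internal resistance carries the same current as the load; P_int = I²r.
I = ε / (r + R) = 12.6 / (0.0151 + 0.0891) = 120.9 A
P_int = I² r = (120.9)² × 0.0151 = 220.8 W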